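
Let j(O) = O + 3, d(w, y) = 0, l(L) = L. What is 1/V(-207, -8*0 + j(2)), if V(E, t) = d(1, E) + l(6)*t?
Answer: 1/30 ≈ 0.033333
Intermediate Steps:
j(O) = 3 + O
V(E, t) = 6*t (V(E, t) = 0 + 6*t = 6*t)
1/V(-207, -8*0 + j(2)) = 1/(6*(-8*0 + (3 + 2))) = 1/(6*(0 + 5)) = 1/(6*5) = 1/30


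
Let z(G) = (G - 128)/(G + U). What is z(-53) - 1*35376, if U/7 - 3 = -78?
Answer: -20447147/578 ≈ -35376.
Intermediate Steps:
U = -525 (U = 21 + 7*(-78) = 21 - 546 = -525)
z(G) = (-128 + G)/(-525 + G) (z(G) = (G - 128)/(G - 525) = (-128 + G)/(-525 + G))
z(-53) - 1*35376 = (-128 - 53)/(-525 - 53) - 1*35376 = -181/(-578) - 35376 = -1/578*(-181) - 35376 = 181/578 - 35376 = -20447147/578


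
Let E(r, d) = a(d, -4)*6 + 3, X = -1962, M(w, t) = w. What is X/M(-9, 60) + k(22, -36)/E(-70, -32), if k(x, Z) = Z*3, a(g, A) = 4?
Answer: 214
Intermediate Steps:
k(x, Z) = 3*Z
E(r, d) = 27 (E(r, d) = 4*6 + 3 = 24 + 3 = 27)
X/M(-9, 60) + k(22, -36)/E(-70, -32) = -1962/(-9) + (3*(-36))/27 = -1962*(-⅑) - 108*1/27 = 218 - 4 = 214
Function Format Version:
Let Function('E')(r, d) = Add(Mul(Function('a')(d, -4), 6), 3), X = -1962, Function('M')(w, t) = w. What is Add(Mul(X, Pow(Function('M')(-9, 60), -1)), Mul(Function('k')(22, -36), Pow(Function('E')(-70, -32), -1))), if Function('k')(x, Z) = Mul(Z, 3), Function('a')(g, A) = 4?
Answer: 214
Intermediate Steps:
Function('k')(x, Z) = Mul(3, Z)
Function('E')(r, d) = 27 (Function('E')(r, d) = Add(Mul(4, 6), 3) = Add(24, 3) = 27)
Add(Mul(X, Pow(Function('M')(-9, 60), -1)), Mul(Function('k')(22, -36), Pow(Function('E')(-70, -32), -1))) = Add(Mul(-1962, Pow(-9, -1)), Mul(Mul(3, -36), Pow(27, -1))) = Add(Mul(-1962, Rational(-1, 9)), Mul(-108, Rational(1, 27))) = Add(218, -4) = 214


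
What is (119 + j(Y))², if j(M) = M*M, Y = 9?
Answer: 40000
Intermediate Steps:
j(M) = M²
(119 + j(Y))² = (119 + 9²)² = (119 + 81)² = 200² = 40000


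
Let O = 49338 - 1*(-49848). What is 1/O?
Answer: 1/99186 ≈ 1.0082e-5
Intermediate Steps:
O = 99186 (O = 49338 + 49848 = 99186)
1/O = 1/99186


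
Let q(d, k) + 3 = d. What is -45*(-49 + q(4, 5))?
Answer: 2160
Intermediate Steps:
q(d, k) = -3 + d
-45*(-49 + q(4, 5)) = -45*(-49 + (-3 + 4)) = -45*(-49 + 1) = -45*(-48) = 2160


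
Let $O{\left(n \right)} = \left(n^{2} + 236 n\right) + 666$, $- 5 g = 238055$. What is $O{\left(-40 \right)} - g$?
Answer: $40437$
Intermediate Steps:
$g = -47611$ ($g = \left(- \frac{1}{5}\right) 238055 = -47611$)
$O{\left(n \right)} = 666 + n^{2} + 236 n$
$O{\left(-40 \right)} - g = \left(666 + \left(-40\right)^{2} + 236 \left(-40\right)\right) - -47611 = \left(666 + 1600 - 9440\right) + 47611 = -7174 + 47611 = 40437$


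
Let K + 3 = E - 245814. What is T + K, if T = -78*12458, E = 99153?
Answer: -1118388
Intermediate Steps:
K = -146664 (K = -3 + (99153 - 245814) = -3 - 146661 = -146664)
T = -971724
T + K = -971724 - 146664 = -1118388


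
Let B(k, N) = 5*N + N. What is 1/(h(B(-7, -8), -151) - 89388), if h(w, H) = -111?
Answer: -1/89499 ≈ -1.1173e-5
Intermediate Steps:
B(k, N) = 6*N
1/(h(B(-7, -8), -151) - 89388) = 1/(-111 - 89388) = 1/(-89499) = -1/89499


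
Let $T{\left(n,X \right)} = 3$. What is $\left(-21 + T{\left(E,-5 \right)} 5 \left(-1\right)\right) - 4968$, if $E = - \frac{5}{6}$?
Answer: $-5004$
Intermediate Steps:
$E = - \frac{5}{6}$ ($E = \left(-5\right) \frac{1}{6} = - \frac{5}{6} \approx -0.83333$)
$\left(-21 + T{\left(E,-5 \right)} 5 \left(-1\right)\right) - 4968 = \left(-21 + 3 \cdot 5 \left(-1\right)\right) - 4968 = \left(-21 + 3 \left(-5\right)\right) - 4968 = \left(-21 - 15\right) - 4968 = -36 - 4968 = -5004$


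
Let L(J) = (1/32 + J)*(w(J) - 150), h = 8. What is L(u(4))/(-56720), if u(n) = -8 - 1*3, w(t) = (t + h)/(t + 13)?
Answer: -106353/3630080 ≈ -0.029298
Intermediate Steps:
w(t) = (8 + t)/(13 + t) (w(t) = (t + 8)/(t + 13) = (8 + t)/(13 + t))
u(n) = -11 (u(n) = -8 - 3 = -11)
L(J) = (-150 + (8 + J)/(13 + J))*(1/32 + J) (L(J) = (1/32 + J)*((8 + J)/(13 + J) - 150) = (1/32 + J)*(-150 + (8 + J)/(13 + J)) = (-150 + (8 + J)/(13 + J))*(1/32 + J))
L(u(4))/(-56720) = ((-1942 - 62293*(-11) - 4768*(-11)**2)/(32*(13 - 11)))/(-56720) = ((1/32)*(-1942 + 685223 - 4768*121)/2)*(-1/56720) = ((1/32)*(1/2)*(-1942 + 685223 - 576928))*(-1/56720) = ((1/32)*(1/2)*106353)*(-1/56720) = (106353/64)*(-1/56720) = -106353/3630080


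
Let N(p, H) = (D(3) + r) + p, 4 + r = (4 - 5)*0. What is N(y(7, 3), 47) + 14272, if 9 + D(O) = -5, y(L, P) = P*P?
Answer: 14263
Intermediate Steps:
y(L, P) = P²
D(O) = -14 (D(O) = -9 - 5 = -14)
r = -4 (r = -4 + (4 - 5)*0 = -4 - 1*0 = -4 + 0 = -4)
N(p, H) = -18 + p (N(p, H) = (-14 - 4) + p = -18 + p)
N(y(7, 3), 47) + 14272 = (-18 + 3²) + 14272 = (-18 + 9) + 14272 = -9 + 14272 = 14263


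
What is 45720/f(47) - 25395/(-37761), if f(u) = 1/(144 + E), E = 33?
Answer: 101859550745/12587 ≈ 8.0924e+6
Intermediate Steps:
f(u) = 1/177 (f(u) = 1/(144 + 33) = 1/177)
45720/f(47) - 25395/(-37761) = 45720/(1/177) - 25395/(-37761) = 45720*177 - 25395*(-1/37761) = 8092440 + 8465/12587 = 101859550745/12587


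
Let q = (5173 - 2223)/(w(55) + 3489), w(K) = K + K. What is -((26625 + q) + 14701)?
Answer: -2520936/61 ≈ -41327.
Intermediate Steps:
w(K) = 2*K
q = 50/61 (q = (5173 - 2223)/(2*55 + 3489) = 2950/(110 + 3489) = 2950/3599 = 2950*(1/3599) = 50/61 ≈ 0.81967)
-((26625 + q) + 14701) = -((26625 + 50/61) + 14701) = -(1624175/61 + 14701) = -1*2520936/61 = -2520936/61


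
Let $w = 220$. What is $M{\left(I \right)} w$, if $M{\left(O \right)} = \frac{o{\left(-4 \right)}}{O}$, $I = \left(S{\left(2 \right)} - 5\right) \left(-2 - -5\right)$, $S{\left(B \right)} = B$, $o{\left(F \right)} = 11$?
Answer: $- \frac{2420}{9} \approx -268.89$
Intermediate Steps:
$I = -9$ ($I = \left(2 - 5\right) \left(-2 - -5\right) = - 3 \left(-2 + 5\right) = \left(-3\right) 3 = -9$)
$M{\left(O \right)} = \frac{11}{O}$
$M{\left(I \right)} w = \frac{11}{-9} \cdot 220 = 11 \left(- \frac{1}{9}\right) 220 = \left(- \frac{11}{9}\right) 220 = - \frac{2420}{9}$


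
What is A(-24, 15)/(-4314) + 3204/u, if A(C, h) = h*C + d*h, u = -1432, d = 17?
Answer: -284827/128701 ≈ -2.2131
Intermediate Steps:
A(C, h) = 17*h + C*h (A(C, h) = h*C + 17*h = C*h + 17*h = 17*h + C*h)
A(-24, 15)/(-4314) + 3204/u = (15*(17 - 24))/(-4314) + 3204/(-1432) = (15*(-7))*(-1/4314) + 3204*(-1/1432) = -105*(-1/4314) - 801/358 = 35/1438 - 801/358 = -284827/128701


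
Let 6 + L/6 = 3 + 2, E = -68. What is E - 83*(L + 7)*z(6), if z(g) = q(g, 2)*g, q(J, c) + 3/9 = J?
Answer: -2890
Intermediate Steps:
L = -6 (L = -36 + 6*(3 + 2) = -36 + 6*5 = -36 + 30 = -6)
q(J, c) = -⅓ + J
z(g) = g*(-⅓ + g) (z(g) = (-⅓ + g)*g = g*(-⅓ + g))
E - 83*(L + 7)*z(6) = -68 - 83*(-6 + 7)*6*(-⅓ + 6) = -68 - 83*6*(17/3) = -68 - 83*34 = -68 - 2822 = -2890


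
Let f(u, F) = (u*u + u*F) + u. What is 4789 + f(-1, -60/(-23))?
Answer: 110087/23 ≈ 4786.4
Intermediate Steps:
f(u, F) = u + u² + F*u (f(u, F) = (u² + F*u) + u = u + u² + F*u)
4789 + f(-1, -60/(-23)) = 4789 - (1 - 60/(-23) - 1) = 4789 - (1 - 60*(-1/23) - 1) = 4789 - (1 + 60/23 - 1) = 4789 - 1*60/23 = 4789 - 60/23 = 110087/23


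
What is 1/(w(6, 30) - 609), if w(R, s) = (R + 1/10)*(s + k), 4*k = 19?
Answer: -40/15881 ≈ -0.0025187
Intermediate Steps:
k = 19/4 (k = (1/4)*19 = 19/4 ≈ 4.7500)
w(R, s) = (1/10 + R)*(19/4 + s) (w(R, s) = (R + 1/10)*(s + 19/4) = (R + 1/10)*(19/4 + s) = (1/10 + R)*(19/4 + s))
1/(w(6, 30) - 609) = 1/((19/40 + (1/10)*30 + (19/4)*6 + 6*30) - 609) = 1/((19/40 + 3 + 57/2 + 180) - 609) = 1/(8479/40 - 609) = 1/(-15881/40) = -40/15881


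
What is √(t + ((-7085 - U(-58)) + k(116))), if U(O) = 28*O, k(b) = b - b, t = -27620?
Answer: I*√33081 ≈ 181.88*I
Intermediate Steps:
k(b) = 0
√(t + ((-7085 - U(-58)) + k(116))) = √(-27620 + ((-7085 - 28*(-58)) + 0)) = √(-27620 + ((-7085 - 1*(-1624)) + 0)) = √(-27620 + ((-7085 + 1624) + 0)) = √(-27620 + (-5461 + 0)) = √(-27620 - 5461) = √(-33081) = I*√33081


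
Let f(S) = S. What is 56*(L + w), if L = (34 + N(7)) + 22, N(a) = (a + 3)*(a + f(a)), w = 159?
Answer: 19880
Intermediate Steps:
N(a) = 2*a*(3 + a) (N(a) = (a + 3)*(a + a) = (3 + a)*(2*a) = 2*a*(3 + a))
L = 196 (L = (34 + 2*7*(3 + 7)) + 22 = (34 + 2*7*10) + 22 = (34 + 140) + 22 = 174 + 22 = 196)
56*(L + w) = 56*(196 + 159) = 56*355 = 19880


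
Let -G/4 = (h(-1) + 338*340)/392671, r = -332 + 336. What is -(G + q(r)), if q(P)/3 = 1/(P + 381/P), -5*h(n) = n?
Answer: 888906128/779451935 ≈ 1.1404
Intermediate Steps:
h(n) = -n/5
r = 4
q(P) = 3/(P + 381/P)
G = -2298404/1963355 (G = -4*(-1/5*(-1) + 338*340)/392671 = -4*(1/5 + 114920)/392671 = -2298404/(5*392671) = -4*574601/1963355 = -2298404/1963355 ≈ -1.1707)
-(G + q(r)) = -(-2298404/1963355 + 3*4/(381 + 4**2)) = -(-2298404/1963355 + 3*4/(381 + 16)) = -(-2298404/1963355 + 3*4/397) = -(-2298404/1963355 + 3*4*(1/397)) = -(-2298404/1963355 + 12/397) = -1*(-888906128/779451935) = 888906128/779451935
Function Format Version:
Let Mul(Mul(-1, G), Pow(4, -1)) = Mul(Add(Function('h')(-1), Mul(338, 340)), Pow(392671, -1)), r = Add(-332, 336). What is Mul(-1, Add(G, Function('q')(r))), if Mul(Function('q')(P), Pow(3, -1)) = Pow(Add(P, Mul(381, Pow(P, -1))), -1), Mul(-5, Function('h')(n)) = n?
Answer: Rational(888906128, 779451935) ≈ 1.1404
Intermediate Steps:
Function('h')(n) = Mul(Rational(-1, 5), n)
r = 4
Function('q')(P) = Mul(3, Pow(Add(P, Mul(381, Pow(P, -1))), -1))
G = Rational(-2298404, 1963355) (G = Mul(-4, Mul(Add(Mul(Rational(-1, 5), -1), Mul(338, 340)), Pow(392671, -1))) = Mul(-4, Mul(Add(Rational(1, 5), 114920), Rational(1, 392671))) = Mul(-4, Mul(Rational(574601, 5), Rational(1, 392671))) = Mul(-4, Rational(574601, 1963355)) = Rational(-2298404, 1963355) ≈ -1.1707)
Mul(-1, Add(G, Function('q')(r))) = Mul(-1, Add(Rational(-2298404, 1963355), Mul(3, 4, Pow(Add(381, Pow(4, 2)), -1)))) = Mul(-1, Add(Rational(-2298404, 1963355), Mul(3, 4, Pow(Add(381, 16), -1)))) = Mul(-1, Add(Rational(-2298404, 1963355), Mul(3, 4, Pow(397, -1)))) = Mul(-1, Add(Rational(-2298404, 1963355), Mul(3, 4, Rational(1, 397)))) = Mul(-1, Add(Rational(-2298404, 1963355), Rational(12, 397))) = Mul(-1, Rational(-888906128, 779451935)) = Rational(888906128, 779451935)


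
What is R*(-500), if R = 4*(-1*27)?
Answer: 54000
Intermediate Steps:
R = -108 (R = 4*(-27) = -108)
R*(-500) = -108*(-500) = 54000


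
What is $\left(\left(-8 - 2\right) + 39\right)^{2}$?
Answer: $841$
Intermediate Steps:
$\left(\left(-8 - 2\right) + 39\right)^{2} = \left(-10 + 39\right)^{2} = 29^{2} = 841$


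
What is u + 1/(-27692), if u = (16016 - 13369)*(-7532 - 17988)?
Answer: -1870634476481/27692 ≈ -6.7551e+7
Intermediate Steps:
u = -67551440 (u = 2647*(-25520) = -67551440)
u + 1/(-27692) = -67551440 + 1/(-27692) = -67551440 - 1/27692 = -1870634476481/27692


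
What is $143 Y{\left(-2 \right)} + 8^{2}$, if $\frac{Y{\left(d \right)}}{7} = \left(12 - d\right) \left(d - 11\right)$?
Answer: $-182118$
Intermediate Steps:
$Y{\left(d \right)} = 7 \left(-11 + d\right) \left(12 - d\right)$ ($Y{\left(d \right)} = 7 \left(12 - d\right) \left(d - 11\right) = 7 \left(12 - d\right) \left(-11 + d\right) = 7 \left(-11 + d\right) \left(12 - d\right)$)
$143 Y{\left(-2 \right)} + 8^{2} = 143 \left(-924 - 7 \left(-2\right)^{2} + 161 \left(-2\right)\right) + 8^{2} = 143 \left(-924 - 28 - 322\right) + 64 = 143 \left(-1274\right) + 64 = -182182 + 64 = -182118$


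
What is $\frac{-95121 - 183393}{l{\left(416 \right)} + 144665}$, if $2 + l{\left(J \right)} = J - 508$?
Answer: $- \frac{278514}{144571} \approx -1.9265$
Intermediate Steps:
$l{\left(J \right)} = -510 + J$ ($l{\left(J \right)} = -2 + \left(J - 508\right) = -2 + \left(-508 + J\right) = -510 + J$)
$\frac{-95121 - 183393}{l{\left(416 \right)} + 144665} = \frac{-95121 - 183393}{\left(-510 + 416\right) + 144665} = - \frac{278514}{-94 + 144665} = - \frac{278514}{144571}$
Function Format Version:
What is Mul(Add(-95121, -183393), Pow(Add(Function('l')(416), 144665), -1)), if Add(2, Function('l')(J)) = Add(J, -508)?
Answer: Rational(-278514, 144571) ≈ -1.9265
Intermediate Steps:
Function('l')(J) = Add(-510, J) (Function('l')(J) = Add(-2, Add(J, -508)) = Add(-2, Add(-508, J)) = Add(-510, J))
Mul(Add(-95121, -183393), Pow(Add(Function('l')(416), 144665), -1)) = Mul(Add(-95121, -183393), Pow(Add(Add(-510, 416), 144665), -1)) = Mul(-278514, Pow(Add(-94, 144665), -1)) = Mul(-278514, Pow(144571, -1)) = Mul(-278514, Rational(1, 144571)) = Rational(-278514, 144571)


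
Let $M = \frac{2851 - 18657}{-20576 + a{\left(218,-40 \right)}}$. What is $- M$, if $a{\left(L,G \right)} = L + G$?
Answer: $- \frac{1129}{1457} \approx -0.77488$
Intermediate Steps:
$a{\left(L,G \right)} = G + L$
$M = \frac{1129}{1457}$ ($M = \frac{2851 - 18657}{-20576 + \left(-40 + 218\right)} = - \frac{15806}{-20576 + 178} = - \frac{15806}{-20398} = \left(-15806\right) \left(- \frac{1}{20398}\right) = \frac{1129}{1457} \approx 0.77488$)
$- M = \left(-1\right) \frac{1129}{1457} = - \frac{1129}{1457}$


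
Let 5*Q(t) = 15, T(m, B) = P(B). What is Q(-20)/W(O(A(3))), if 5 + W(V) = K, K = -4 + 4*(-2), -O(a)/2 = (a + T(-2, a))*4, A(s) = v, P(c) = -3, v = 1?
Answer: -3/17 ≈ -0.17647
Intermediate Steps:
T(m, B) = -3
A(s) = 1
Q(t) = 3 (Q(t) = (⅕)*15 = 3)
O(a) = 24 - 8*a (O(a) = -2*(a - 3)*4 = -2*(-3 + a)*4 = -2*(-12 + 4*a) = 24 - 8*a)
K = -12 (K = -4 - 8 = -12)
W(V) = -17 (W(V) = -5 - 12 = -17)
Q(-20)/W(O(A(3))) = 3/(-17) = 3*(-1/17) = -3/17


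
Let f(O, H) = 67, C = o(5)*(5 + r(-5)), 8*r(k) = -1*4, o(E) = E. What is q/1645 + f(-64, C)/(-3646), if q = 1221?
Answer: 4341551/5997670 ≈ 0.72387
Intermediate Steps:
r(k) = -½ (r(k) = (-1*4)/8 = (⅛)*(-4) = -½)
C = 45/2 (C = 5*(5 - ½) = 5*(9/2) = 45/2 ≈ 22.500)
q/1645 + f(-64, C)/(-3646) = 1221/1645 + 67/(-3646) = 1221*(1/1645) + 67*(-1/3646) = 1221/1645 - 67/3646 = 4341551/5997670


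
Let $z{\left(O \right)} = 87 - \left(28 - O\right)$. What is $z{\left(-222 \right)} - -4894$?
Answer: $4731$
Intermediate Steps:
$z{\left(O \right)} = 59 + O$ ($z{\left(O \right)} = 87 + \left(-28 + O\right) = 59 + O$)
$z{\left(-222 \right)} - -4894 = \left(59 - 222\right) - -4894 = -163 + 4894 = 4731$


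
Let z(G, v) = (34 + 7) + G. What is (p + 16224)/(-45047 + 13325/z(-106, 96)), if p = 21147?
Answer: -12457/15084 ≈ -0.82584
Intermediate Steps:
z(G, v) = 41 + G
(p + 16224)/(-45047 + 13325/z(-106, 96)) = (21147 + 16224)/(-45047 + 13325/(41 - 106)) = 37371/(-45047 + 13325/(-65)) = 37371/(-45047 + 13325*(-1/65)) = 37371/(-45047 - 205) = 37371/(-45252) = 37371*(-1/45252) = -12457/15084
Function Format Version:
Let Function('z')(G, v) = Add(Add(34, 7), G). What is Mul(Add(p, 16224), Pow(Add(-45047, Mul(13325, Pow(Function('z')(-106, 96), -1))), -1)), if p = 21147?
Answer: Rational(-12457, 15084) ≈ -0.82584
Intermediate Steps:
Function('z')(G, v) = Add(41, G)
Mul(Add(p, 16224), Pow(Add(-45047, Mul(13325, Pow(Function('z')(-106, 96), -1))), -1)) = Mul(Add(21147, 16224), Pow(Add(-45047, Mul(13325, Pow(Add(41, -106), -1))), -1)) = Mul(37371, Pow(Add(-45047, Mul(13325, Pow(-65, -1))), -1)) = Mul(37371, Pow(Add(-45047, Mul(13325, Rational(-1, 65))), -1)) = Mul(37371, Pow(Add(-45047, -205), -1)) = Mul(37371, Pow(-45252, -1)) = Mul(37371, Rational(-1, 45252)) = Rational(-12457, 15084)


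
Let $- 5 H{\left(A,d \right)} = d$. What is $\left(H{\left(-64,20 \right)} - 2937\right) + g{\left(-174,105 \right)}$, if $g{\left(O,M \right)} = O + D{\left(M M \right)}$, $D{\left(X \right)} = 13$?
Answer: $-3102$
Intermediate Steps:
$H{\left(A,d \right)} = - \frac{d}{5}$
$g{\left(O,M \right)} = 13 + O$ ($g{\left(O,M \right)} = O + 13 = 13 + O$)
$\left(H{\left(-64,20 \right)} - 2937\right) + g{\left(-174,105 \right)} = \left(\left(- \frac{1}{5}\right) 20 - 2937\right) + \left(13 - 174\right) = \left(-4 - 2937\right) - 161 = -2941 - 161 = -3102$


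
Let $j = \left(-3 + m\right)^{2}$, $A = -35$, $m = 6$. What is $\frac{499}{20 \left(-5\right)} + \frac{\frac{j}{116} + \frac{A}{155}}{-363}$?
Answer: $- \frac{81414419}{16316850} \approx -4.9896$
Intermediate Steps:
$j = 9$ ($j = \left(-3 + 6\right)^{2} = 3^{2} = 9$)
$\frac{499}{20 \left(-5\right)} + \frac{\frac{j}{116} + \frac{A}{155}}{-363} = \frac{499}{20 \left(-5\right)} + \frac{\frac{9}{116} - \frac{35}{155}}{-363} = \frac{499}{-100} + \left(9 \cdot \frac{1}{116} - \frac{7}{31}\right) \left(- \frac{1}{363}\right) = 499 \left(- \frac{1}{100}\right) + \left(\frac{9}{116} - \frac{7}{31}\right) \left(- \frac{1}{363}\right) = - \frac{499}{100} - - \frac{533}{1305348} = - \frac{499}{100} + \frac{533}{1305348} = - \frac{81414419}{16316850}$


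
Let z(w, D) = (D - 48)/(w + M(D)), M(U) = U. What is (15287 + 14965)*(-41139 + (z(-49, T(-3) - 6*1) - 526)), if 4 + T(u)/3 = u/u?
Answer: -20166716811/16 ≈ -1.2604e+9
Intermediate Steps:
T(u) = -9 (T(u) = -12 + 3*(u/u) = -12 + 3*1 = -12 + 3 = -9)
z(w, D) = (-48 + D)/(D + w) (z(w, D) = (D - 48)/(w + D) = (-48 + D)/(D + w))
(15287 + 14965)*(-41139 + (z(-49, T(-3) - 6*1) - 526)) = (15287 + 14965)*(-41139 + ((-48 + (-9 - 6*1))/((-9 - 6*1) - 49) - 526)) = 30252*(-41139 + ((-48 + (-9 - 6))/((-9 - 6) - 49) - 526)) = 30252*(-41139 + ((-48 - 15)/(-15 - 49) - 526)) = 30252*(-41139 + (-63/(-64) - 526)) = 30252*(-41139 + (-1/64*(-63) - 526)) = 30252*(-41139 + (63/64 - 526)) = 30252*(-41139 - 33601/64) = 30252*(-2666497/64) = -20166716811/16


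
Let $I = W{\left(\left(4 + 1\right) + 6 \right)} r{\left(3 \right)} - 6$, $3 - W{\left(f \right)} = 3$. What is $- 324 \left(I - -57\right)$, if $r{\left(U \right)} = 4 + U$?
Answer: $-16524$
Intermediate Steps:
$W{\left(f \right)} = 0$ ($W{\left(f \right)} = 3 - 3 = 0$)
$I = -6$ ($I = 0 \left(4 + 3\right) - 6 = 0 \cdot 7 - 6 = 0 - 6 = -6$)
$- 324 \left(I - -57\right) = - 324 \left(-6 - -57\right) = - 324 \left(-6 + \left(-3 + 60\right)\right) = - 324 \left(-6 + 57\right) = \left(-324\right) 51 = -16524$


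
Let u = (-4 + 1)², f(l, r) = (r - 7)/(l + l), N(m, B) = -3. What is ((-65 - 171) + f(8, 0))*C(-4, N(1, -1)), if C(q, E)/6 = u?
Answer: -102141/8 ≈ -12768.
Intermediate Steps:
f(l, r) = (-7 + r)/(2*l) (f(l, r) = (-7 + r)/((2*l)) = (-7 + r)*(1/(2*l)) = (-7 + r)/(2*l))
u = 9 (u = (-3)² = 9)
C(q, E) = 54 (C(q, E) = 6*9 = 54)
((-65 - 171) + f(8, 0))*C(-4, N(1, -1)) = ((-65 - 171) + (½)*(-7 + 0)/8)*54 = (-236 + (½)*(⅛)*(-7))*54 = (-236 - 7/16)*54 = -3783/16*54 = -102141/8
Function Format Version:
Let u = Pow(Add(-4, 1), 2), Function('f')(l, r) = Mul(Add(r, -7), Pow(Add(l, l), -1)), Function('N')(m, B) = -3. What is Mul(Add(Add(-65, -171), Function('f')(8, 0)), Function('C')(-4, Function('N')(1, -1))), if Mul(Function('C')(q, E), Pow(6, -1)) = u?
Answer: Rational(-102141, 8) ≈ -12768.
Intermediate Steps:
Function('f')(l, r) = Mul(Rational(1, 2), Pow(l, -1), Add(-7, r)) (Function('f')(l, r) = Mul(Add(-7, r), Pow(Mul(2, l), -1)) = Mul(Add(-7, r), Mul(Rational(1, 2), Pow(l, -1))) = Mul(Rational(1, 2), Pow(l, -1), Add(-7, r)))
u = 9 (u = Pow(-3, 2) = 9)
Function('C')(q, E) = 54 (Function('C')(q, E) = Mul(6, 9) = 54)
Mul(Add(Add(-65, -171), Function('f')(8, 0)), Function('C')(-4, Function('N')(1, -1))) = Mul(Add(Add(-65, -171), Mul(Rational(1, 2), Pow(8, -1), Add(-7, 0))), 54) = Mul(Add(-236, Mul(Rational(1, 2), Rational(1, 8), -7)), 54) = Mul(Add(-236, Rational(-7, 16)), 54) = Mul(Rational(-3783, 16), 54) = Rational(-102141, 8)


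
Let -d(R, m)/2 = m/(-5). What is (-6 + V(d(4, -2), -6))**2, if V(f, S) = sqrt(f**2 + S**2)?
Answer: 1816/25 - 24*sqrt(229)/5 ≈ 0.0028194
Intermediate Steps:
d(R, m) = 2*m/5 (d(R, m) = -2*m/(-5) = -2*m*(-1)/5 = -(-2)*m/5 = 2*m/5)
V(f, S) = sqrt(S**2 + f**2)
(-6 + V(d(4, -2), -6))**2 = (-6 + sqrt((-6)**2 + ((2/5)*(-2))**2))**2 = (-6 + sqrt(36 + (-4/5)**2))**2 = (-6 + sqrt(36 + 16/25))**2 = (-6 + sqrt(916/25))**2 = (-6 + 2*sqrt(229)/5)**2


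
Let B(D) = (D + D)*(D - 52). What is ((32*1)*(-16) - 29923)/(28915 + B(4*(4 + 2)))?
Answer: -30435/27571 ≈ -1.1039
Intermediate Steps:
B(D) = 2*D*(-52 + D) (B(D) = (2*D)*(-52 + D) = 2*D*(-52 + D))
((32*1)*(-16) - 29923)/(28915 + B(4*(4 + 2))) = ((32*1)*(-16) - 29923)/(28915 + 2*(4*(4 + 2))*(-52 + 4*(4 + 2))) = (32*(-16) - 29923)/(28915 + 2*(4*6)*(-52 + 4*6)) = (-512 - 29923)/(28915 + 2*24*(-52 + 24)) = -30435/(28915 + 2*24*(-28)) = -30435/(28915 - 1344) = -30435/27571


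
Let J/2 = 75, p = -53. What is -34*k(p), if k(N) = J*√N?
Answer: -5100*I*√53 ≈ -37129.0*I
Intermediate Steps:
J = 150 (J = 2*75 = 150)
k(N) = 150*√N
-34*k(p) = -5100*√(-53) = -5100*I*√53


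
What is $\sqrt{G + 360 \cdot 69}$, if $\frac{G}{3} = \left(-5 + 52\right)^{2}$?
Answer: $\sqrt{31467} \approx 177.39$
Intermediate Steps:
$G = 6627$ ($G = 3 \left(-5 + 52\right)^{2} = 3 \cdot 47^{2} = 3 \cdot 2209 = 6627$)
$\sqrt{G + 360 \cdot 69} = \sqrt{6627 + 360 \cdot 69} = \sqrt{6627 + 24840} = \sqrt{31467}$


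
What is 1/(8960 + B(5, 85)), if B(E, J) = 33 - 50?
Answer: 1/8943 ≈ 0.00011182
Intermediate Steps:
B(E, J) = -17
1/(8960 + B(5, 85)) = 1/(8960 - 17) = 1/8943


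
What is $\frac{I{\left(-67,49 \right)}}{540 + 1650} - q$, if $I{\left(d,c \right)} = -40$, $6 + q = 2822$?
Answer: $- \frac{616708}{219} \approx -2816.0$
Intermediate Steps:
$q = 2816$ ($q = -6 + 2822 = 2816$)
$\frac{I{\left(-67,49 \right)}}{540 + 1650} - q = - \frac{40}{540 + 1650} - 2816 = - \frac{40}{2190} - 2816 = \left(-40\right) \frac{1}{2190} - 2816 = - \frac{4}{219} - 2816 = - \frac{616708}{219}$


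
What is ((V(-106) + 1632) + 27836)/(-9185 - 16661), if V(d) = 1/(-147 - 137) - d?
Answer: -8399015/7340264 ≈ -1.1442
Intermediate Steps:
V(d) = -1/284 - d (V(d) = 1/(-284) - d = -1/284 - d)
((V(-106) + 1632) + 27836)/(-9185 - 16661) = (((-1/284 - 1*(-106)) + 1632) + 27836)/(-9185 - 16661) = (((-1/284 + 106) + 1632) + 27836)/(-25846) = ((30103/284 + 1632) + 27836)*(-1/25846) = (493591/284 + 27836)*(-1/25846) = (8399015/284)*(-1/25846) = -8399015/7340264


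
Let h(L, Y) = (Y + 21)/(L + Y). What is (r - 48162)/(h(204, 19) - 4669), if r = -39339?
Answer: 6504241/347049 ≈ 18.742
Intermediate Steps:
h(L, Y) = (21 + Y)/(L + Y)
(r - 48162)/(h(204, 19) - 4669) = (-39339 - 48162)/((21 + 19)/(204 + 19) - 4669) = -87501/(40/223 - 4669) = -87501/(-1041147/223) = -87501*(-223/1041147) = 6504241/347049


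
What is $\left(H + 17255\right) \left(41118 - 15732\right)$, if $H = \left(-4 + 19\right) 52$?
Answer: $457836510$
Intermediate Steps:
$H = 780$ ($H = 15 \cdot 52 = 780$)
$\left(H + 17255\right) \left(41118 - 15732\right) = \left(780 + 17255\right) \left(41118 - 15732\right) = 18035 \cdot 25386 = 457836510$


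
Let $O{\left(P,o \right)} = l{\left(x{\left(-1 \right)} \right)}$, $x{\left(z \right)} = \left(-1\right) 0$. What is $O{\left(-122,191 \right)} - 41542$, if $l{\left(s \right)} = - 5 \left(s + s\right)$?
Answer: $-41542$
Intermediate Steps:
$x{\left(z \right)} = 0$
$l{\left(s \right)} = - 10 s$ ($l{\left(s \right)} = - 5 \cdot 2 s = - 10 s$)
$O{\left(P,o \right)} = 0$ ($O{\left(P,o \right)} = \left(-10\right) 0 = 0$)
$O{\left(-122,191 \right)} - 41542 = 0 - 41542 = -41542$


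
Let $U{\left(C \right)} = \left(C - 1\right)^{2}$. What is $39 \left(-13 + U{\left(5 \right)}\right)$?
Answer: $117$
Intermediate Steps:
$U{\left(C \right)} = \left(-1 + C\right)^{2}$
$39 \left(-13 + U{\left(5 \right)}\right) = 39 \left(-13 + \left(-1 + 5\right)^{2}\right) = 39 \left(-13 + 4^{2}\right) = 39 \left(-13 + 16\right) = 39 \cdot 3 = 117$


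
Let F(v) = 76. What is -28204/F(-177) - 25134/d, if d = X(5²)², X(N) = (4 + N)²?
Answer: -4987515877/13438339 ≈ -371.14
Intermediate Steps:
d = 707281 (d = ((4 + 5²)²)² = ((4 + 25)²)² = (29²)² = 841² = 707281)
-28204/F(-177) - 25134/d = -28204/76 - 25134/707281 = -28204*1/76 - 25134*1/707281 = -7051/19 - 25134/707281 = -4987515877/13438339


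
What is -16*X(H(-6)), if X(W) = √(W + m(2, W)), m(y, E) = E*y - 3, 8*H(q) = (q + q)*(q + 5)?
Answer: -8*√6 ≈ -19.596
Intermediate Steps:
H(q) = q*(5 + q)/4 (H(q) = ((q + q)*(q + 5))/8 = ((2*q)*(5 + q))/8 = (2*q*(5 + q))/8 = q*(5 + q)/4)
m(y, E) = -3 + E*y
X(W) = √(-3 + 3*W) (X(W) = √(W + (-3 + W*2)) = √(W + (-3 + 2*W)) = √(-3 + 3*W))
-16*X(H(-6)) = -16*√(-3 + 3*((¼)*(-6)*(5 - 6))) = -16*√(-3 + 3*((¼)*(-6)*(-1))) = -16*√(-3 + 3*(3/2)) = -16*√(-3 + 9/2) = -8*√6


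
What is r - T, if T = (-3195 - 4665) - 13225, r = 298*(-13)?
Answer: 17211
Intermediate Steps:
r = -3874
T = -21085 (T = -7860 - 13225 = -21085)
r - T = -3874 - 1*(-21085) = -3874 + 21085 = 17211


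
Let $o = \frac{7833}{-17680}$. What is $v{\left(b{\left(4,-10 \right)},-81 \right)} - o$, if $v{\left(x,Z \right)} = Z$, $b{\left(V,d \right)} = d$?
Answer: $- \frac{1424247}{17680} \approx -80.557$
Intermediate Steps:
$o = - \frac{7833}{17680}$ ($o = 7833 \left(- \frac{1}{17680}\right) = - \frac{7833}{17680} \approx -0.44304$)
$v{\left(b{\left(4,-10 \right)},-81 \right)} - o = -81 - - \frac{7833}{17680} = -81 + \frac{7833}{17680} = - \frac{1424247}{17680}$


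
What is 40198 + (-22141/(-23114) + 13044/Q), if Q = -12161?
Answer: 1614171087111/40155622 ≈ 40198.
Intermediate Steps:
40198 + (-22141/(-23114) + 13044/Q) = 40198 + (-22141/(-23114) + 13044/(-12161)) = 40198 + (-22141*(-1/23114) + 13044*(-1/12161)) = 40198 + (3163/3302 - 13044/12161) = 40198 - 4606045/40155622 = 1614171087111/40155622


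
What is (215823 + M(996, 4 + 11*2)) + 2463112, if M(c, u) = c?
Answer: 2679931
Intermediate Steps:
(215823 + M(996, 4 + 11*2)) + 2463112 = (215823 + 996) + 2463112 = 216819 + 2463112 = 2679931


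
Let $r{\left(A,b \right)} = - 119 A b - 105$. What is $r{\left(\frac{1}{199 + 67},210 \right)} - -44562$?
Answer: $\frac{842898}{19} \approx 44363.0$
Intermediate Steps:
$r{\left(A,b \right)} = -105 - 119 A b$ ($r{\left(A,b \right)} = - 119 A b - 105 = -105 - 119 A b$)
$r{\left(\frac{1}{199 + 67},210 \right)} - -44562 = \left(-105 - 119 \frac{1}{199 + 67} \cdot 210\right) - -44562 = \left(-105 - 119 \cdot \frac{1}{266} \cdot 210\right) + 44562 = \left(-105 - \frac{17}{38} \cdot 210\right) + 44562 = \left(-105 - \frac{1785}{19}\right) + 44562 = - \frac{3780}{19} + 44562 = \frac{842898}{19}$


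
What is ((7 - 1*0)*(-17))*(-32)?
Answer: 3808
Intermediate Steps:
((7 - 1*0)*(-17))*(-32) = ((7 + 0)*(-17))*(-32) = (7*(-17))*(-32) = -119*(-32) = 3808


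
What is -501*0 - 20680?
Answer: -20680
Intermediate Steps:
-501*0 - 20680 = 0 - 20680 = -20680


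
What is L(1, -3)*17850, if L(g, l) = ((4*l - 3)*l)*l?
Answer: -2409750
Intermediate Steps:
L(g, l) = l**2*(-3 + 4*l) (L(g, l) = ((-3 + 4*l)*l)*l = (l*(-3 + 4*l))*l = l**2*(-3 + 4*l))
L(1, -3)*17850 = ((-3)**2*(-3 + 4*(-3)))*17850 = (9*(-3 - 12))*17850 = (9*(-15))*17850 = -135*17850 = -2409750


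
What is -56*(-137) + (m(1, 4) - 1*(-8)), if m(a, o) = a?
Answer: 7681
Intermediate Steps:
-56*(-137) + (m(1, 4) - 1*(-8)) = -56*(-137) + (1 - 1*(-8)) = 7672 + (1 + 8) = 7672 + 9 = 7681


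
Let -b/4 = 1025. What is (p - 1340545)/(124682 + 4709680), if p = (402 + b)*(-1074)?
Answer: 2631107/4834362 ≈ 0.54425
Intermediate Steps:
b = -4100 (b = -4*1025 = -4100)
p = 3971652 (p = (402 - 4100)*(-1074) = -3698*(-1074) = 3971652)
(p - 1340545)/(124682 + 4709680) = (3971652 - 1340545)/(124682 + 4709680) = 2631107/4834362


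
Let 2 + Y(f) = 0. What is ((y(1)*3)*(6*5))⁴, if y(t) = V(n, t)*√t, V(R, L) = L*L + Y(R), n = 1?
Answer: 65610000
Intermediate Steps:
Y(f) = -2 (Y(f) = -2 + 0 = -2)
V(R, L) = -2 + L² (V(R, L) = L*L - 2 = L² - 2 = -2 + L²)
y(t) = √t*(-2 + t²) (y(t) = (-2 + t²)*√t = √t*(-2 + t²))
((y(1)*3)*(6*5))⁴ = (((√1*(-2 + 1²))*3)*(6*5))⁴ = (((1*(-2 + 1))*3)*30)⁴ = (((1*(-1))*3)*30)⁴ = (-1*3*30)⁴ = (-3*30)⁴ = (-90)⁴ = 65610000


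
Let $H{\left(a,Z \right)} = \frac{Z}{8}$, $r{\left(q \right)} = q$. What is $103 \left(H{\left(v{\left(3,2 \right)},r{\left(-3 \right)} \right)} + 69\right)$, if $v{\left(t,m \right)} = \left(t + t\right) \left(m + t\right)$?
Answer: $\frac{56547}{8} \approx 7068.4$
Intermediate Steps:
$v{\left(t,m \right)} = 2 t \left(m + t\right)$
$H{\left(a,Z \right)} = \frac{Z}{8}$ ($H{\left(a,Z \right)} = Z \frac{1}{8} = \frac{Z}{8}$)
$103 \left(H{\left(v{\left(3,2 \right)},r{\left(-3 \right)} \right)} + 69\right) = 103 \left(\frac{1}{8} \left(-3\right) + 69\right) = 103 \left(- \frac{3}{8} + 69\right) = 103 \cdot \frac{549}{8} = \frac{56547}{8}$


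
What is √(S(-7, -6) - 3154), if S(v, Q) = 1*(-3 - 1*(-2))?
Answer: I*√3155 ≈ 56.169*I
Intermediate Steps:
S(v, Q) = -1 (S(v, Q) = 1*(-3 + 2) = 1*(-1) = -1)
√(S(-7, -6) - 3154) = √(-1 - 3154) = √(-3155) = I*√3155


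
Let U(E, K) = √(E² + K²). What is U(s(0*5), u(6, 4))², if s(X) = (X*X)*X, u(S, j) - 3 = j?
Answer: 49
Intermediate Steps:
u(S, j) = 3 + j
s(X) = X³ (s(X) = X²*X = X³)
U(s(0*5), u(6, 4))² = (√(((0*5)³)² + (3 + 4)²))² = (√((0³)² + 7²))² = (√(0² + 49))² = (√(0 + 49))² = (√49)² = 7² = 49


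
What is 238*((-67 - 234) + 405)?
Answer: 24752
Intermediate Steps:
238*((-67 - 234) + 405) = 238*(-301 + 405) = 238*104 = 24752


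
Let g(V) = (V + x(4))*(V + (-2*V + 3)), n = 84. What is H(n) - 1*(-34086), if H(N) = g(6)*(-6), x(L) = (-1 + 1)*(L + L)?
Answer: 34194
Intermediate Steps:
x(L) = 0 (x(L) = 0*(2*L) = 0)
g(V) = V*(3 - V) (g(V) = (V + 0)*(V + (-2*V + 3)) = V*(V + (3 - 2*V)) = V*(3 - V))
H(N) = 108 (H(N) = (6*(3 - 1*6))*(-6) = (6*(3 - 6))*(-6) = (6*(-3))*(-6) = -18*(-6) = 108)
H(n) - 1*(-34086) = 108 - 1*(-34086) = 108 + 34086 = 34194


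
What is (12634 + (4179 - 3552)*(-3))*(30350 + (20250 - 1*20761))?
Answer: 320858767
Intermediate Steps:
(12634 + (4179 - 3552)*(-3))*(30350 + (20250 - 1*20761)) = (12634 + 627*(-3))*(30350 + (20250 - 20761)) = (12634 - 1881)*(30350 - 511) = 10753*29839 = 320858767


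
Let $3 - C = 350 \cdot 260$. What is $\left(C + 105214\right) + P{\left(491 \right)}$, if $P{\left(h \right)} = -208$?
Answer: $14009$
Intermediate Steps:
$C = -90997$ ($C = 3 - 350 \cdot 260 = 3 - 91000 = -90997$)
$\left(C + 105214\right) + P{\left(491 \right)} = \left(-90997 + 105214\right) - 208 = 14217 - 208 = 14009$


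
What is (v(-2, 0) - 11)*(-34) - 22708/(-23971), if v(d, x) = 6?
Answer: 4097778/23971 ≈ 170.95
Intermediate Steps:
(v(-2, 0) - 11)*(-34) - 22708/(-23971) = (6 - 11)*(-34) - 22708/(-23971) = -5*(-34) - 22708*(-1)/23971 = 170 - 1*(-22708/23971) = 170 + 22708/23971 = 4097778/23971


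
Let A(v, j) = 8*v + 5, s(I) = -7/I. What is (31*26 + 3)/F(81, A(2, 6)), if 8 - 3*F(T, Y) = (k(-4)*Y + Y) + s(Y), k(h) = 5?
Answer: -7281/353 ≈ -20.626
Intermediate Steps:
A(v, j) = 5 + 8*v
F(T, Y) = 8/3 - 2*Y + 7/(3*Y) (F(T, Y) = 8/3 - ((5*Y + Y) - 7/Y)/3 = 8/3 - (6*Y - 7/Y)/3 = 8/3 - (-7/Y + 6*Y)/3 = 8/3 + (-2*Y + 7/(3*Y)) = 8/3 - 2*Y + 7/(3*Y))
(31*26 + 3)/F(81, A(2, 6)) = (31*26 + 3)/(8/3 - 2*(5 + 8*2) + 7/(3*(5 + 8*2))) = (806 + 3)/(8/3 - 2*(5 + 16) + 7/(3*(5 + 16))) = 809/(8/3 - 2*21 + (7/3)/21) = 809/(8/3 - 42 + (7/3)*(1/21)) = 809/(8/3 - 42 + 1/9) = 809/(-353/9) = 809*(-9/353) = -7281/353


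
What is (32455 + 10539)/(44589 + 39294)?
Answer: 42994/83883 ≈ 0.51255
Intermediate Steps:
(32455 + 10539)/(44589 + 39294) = 42994/83883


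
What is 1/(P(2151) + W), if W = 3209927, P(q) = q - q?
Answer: 1/3209927 ≈ 3.1153e-7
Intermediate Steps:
P(q) = 0
1/(P(2151) + W) = 1/(0 + 3209927) = 1/3209927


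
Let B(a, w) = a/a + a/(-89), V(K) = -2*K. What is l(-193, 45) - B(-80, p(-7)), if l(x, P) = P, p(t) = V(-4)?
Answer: 3836/89 ≈ 43.101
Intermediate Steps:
p(t) = 8 (p(t) = -2*(-4) = 8)
B(a, w) = 1 - a/89 (B(a, w) = 1 + a*(-1/89) = 1 - a/89)
l(-193, 45) - B(-80, p(-7)) = 45 - (1 - 1/89*(-80)) = 45 - (1 + 80/89) = 45 - 1*169/89 = 45 - 169/89 = 3836/89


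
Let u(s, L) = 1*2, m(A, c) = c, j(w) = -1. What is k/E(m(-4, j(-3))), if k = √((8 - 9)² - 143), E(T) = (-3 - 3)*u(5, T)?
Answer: -I*√142/12 ≈ -0.99303*I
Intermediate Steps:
u(s, L) = 2
E(T) = -12 (E(T) = (-3 - 3)*2 = -6*2 = -12)
k = I*√142 (k = √((-1)² - 143) = √(1 - 143) = √(-142) = I*√142 ≈ 11.916*I)
k/E(m(-4, j(-3))) = (I*√142)/(-12) = (I*√142)*(-1/12) = -I*√142/12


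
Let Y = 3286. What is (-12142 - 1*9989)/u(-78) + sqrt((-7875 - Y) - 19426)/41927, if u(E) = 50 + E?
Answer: 22131/28 + I*sqrt(30587)/41927 ≈ 790.39 + 0.0041713*I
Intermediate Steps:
(-12142 - 1*9989)/u(-78) + sqrt((-7875 - Y) - 19426)/41927 = (-12142 - 1*9989)/(50 - 78) + sqrt((-7875 - 1*3286) - 19426)/41927 = (-12142 - 9989)/(-28) + sqrt((-7875 - 3286) - 19426)*(1/41927) = -22131*(-1/28) + sqrt(-11161 - 19426)*(1/41927) = 22131/28 + sqrt(-30587)*(1/41927) = 22131/28 + (I*sqrt(30587))*(1/41927) = 22131/28 + I*sqrt(30587)/41927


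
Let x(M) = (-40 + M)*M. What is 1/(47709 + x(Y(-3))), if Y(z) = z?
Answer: 1/47838 ≈ 2.0904e-5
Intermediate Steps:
x(M) = M*(-40 + M)
1/(47709 + x(Y(-3))) = 1/(47709 - 3*(-40 - 3)) = 1/(47709 - 3*(-43)) = 1/(47709 + 129) = 1/47838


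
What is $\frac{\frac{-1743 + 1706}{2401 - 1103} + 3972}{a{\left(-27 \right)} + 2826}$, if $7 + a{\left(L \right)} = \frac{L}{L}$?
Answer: $\frac{5155619}{3660360} \approx 1.4085$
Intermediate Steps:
$a{\left(L \right)} = -6$ ($a{\left(L \right)} = -7 + \frac{L}{L} = -7 + 1 = -6$)
$\frac{\frac{-1743 + 1706}{2401 - 1103} + 3972}{a{\left(-27 \right)} + 2826} = \frac{\frac{-1743 + 1706}{2401 - 1103} + 3972}{-6 + 2826} = \frac{- \frac{37}{1298} + 3972}{2820} = \left(\left(-37\right) \frac{1}{1298} + 3972\right) \frac{1}{2820} = \left(- \frac{37}{1298} + 3972\right) \frac{1}{2820} = \frac{5155619}{1298} \cdot \frac{1}{2820} = \frac{5155619}{3660360}$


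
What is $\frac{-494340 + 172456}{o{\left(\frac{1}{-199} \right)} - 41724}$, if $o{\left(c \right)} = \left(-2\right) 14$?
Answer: $\frac{80471}{10438} \approx 7.7094$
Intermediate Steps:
$o{\left(c \right)} = -28$
$\frac{-494340 + 172456}{o{\left(\frac{1}{-199} \right)} - 41724} = \frac{-494340 + 172456}{-28 - 41724} = - \frac{321884}{-41752} = \left(-321884\right) \left(- \frac{1}{41752}\right) = \frac{80471}{10438}$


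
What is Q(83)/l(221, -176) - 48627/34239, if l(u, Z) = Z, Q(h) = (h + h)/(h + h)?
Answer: -2864197/2008688 ≈ -1.4259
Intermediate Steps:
Q(h) = 1 (Q(h) = (2*h)/((2*h)) = (2*h)*(1/(2*h)) = 1)
Q(83)/l(221, -176) - 48627/34239 = 1/(-176) - 48627/34239 = 1*(-1/176) - 48627*1/34239 = -1/176 - 16209/11413 = -2864197/2008688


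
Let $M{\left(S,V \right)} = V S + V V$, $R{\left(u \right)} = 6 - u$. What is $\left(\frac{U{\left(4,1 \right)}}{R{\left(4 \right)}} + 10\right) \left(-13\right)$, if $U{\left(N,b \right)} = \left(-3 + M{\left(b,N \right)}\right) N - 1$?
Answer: $- \frac{1131}{2} \approx -565.5$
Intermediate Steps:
$M{\left(S,V \right)} = V^{2} + S V$ ($M{\left(S,V \right)} = S V + V^{2} = V^{2} + S V$)
$U{\left(N,b \right)} = -1 + N \left(-3 + N \left(N + b\right)\right)$ ($U{\left(N,b \right)} = \left(-3 + N \left(b + N\right)\right) N - 1 = \left(-3 + N \left(N + b\right)\right) N - 1 = N \left(-3 + N \left(N + b\right)\right) - 1 = -1 + N \left(-3 + N \left(N + b\right)\right)$)
$\left(\frac{U{\left(4,1 \right)}}{R{\left(4 \right)}} + 10\right) \left(-13\right) = \left(\frac{-1 - 12 + 4^{2} \left(4 + 1\right)}{6 - 4} + 10\right) \left(-13\right) = \left(\frac{-1 - 12 + 16 \cdot 5}{6 - 4} + 10\right) \left(-13\right) = \left(\frac{-1 - 12 + 80}{2} + 10\right) \left(-13\right) = \left(67 \cdot \frac{1}{2} + 10\right) \left(-13\right) = \left(\frac{67}{2} + 10\right) \left(-13\right) = \frac{87}{2} \left(-13\right) = - \frac{1131}{2}$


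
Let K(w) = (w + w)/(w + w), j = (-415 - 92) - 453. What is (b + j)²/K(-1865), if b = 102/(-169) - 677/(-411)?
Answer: 4436645513206201/4824552681 ≈ 9.1960e+5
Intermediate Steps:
j = -960 (j = -507 - 453 = -960)
b = 72491/69459 (b = 102*(-1/169) - 677*(-1/411) = -102/169 + 677/411 = 72491/69459 ≈ 1.0437)
K(w) = 1 (K(w) = (2*w)/((2*w)) = (2*w)*(1/(2*w)) = 1)
(b + j)²/K(-1865) = (72491/69459 - 960)²/1 = (-66608149/69459)²*1 = (4436645513206201/4824552681)*1 = 4436645513206201/4824552681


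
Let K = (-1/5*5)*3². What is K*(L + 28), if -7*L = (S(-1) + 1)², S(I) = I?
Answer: -252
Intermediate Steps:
L = 0 (L = -(-1 + 1)²/7 = -⅐*0² = -⅐*0 = 0)
K = -9 (K = (-1*⅕*5)*9 = -⅕*5*9 = -1*9 = -9)
K*(L + 28) = -9*(0 + 28) = -9*28 = -252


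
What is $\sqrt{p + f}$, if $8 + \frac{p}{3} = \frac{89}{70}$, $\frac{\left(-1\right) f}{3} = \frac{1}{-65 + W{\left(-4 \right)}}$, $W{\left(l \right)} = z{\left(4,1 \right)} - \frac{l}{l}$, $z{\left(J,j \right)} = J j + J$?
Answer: $\frac{2 i \sqrt{5185635}}{1015} \approx 4.4871 i$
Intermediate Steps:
$z{\left(J,j \right)} = J + J j$
$W{\left(l \right)} = 7$ ($W{\left(l \right)} = 4 \left(1 + 1\right) - \frac{l}{l} = 4 \cdot 2 - 1 = 8 - 1 = 7$)
$f = \frac{3}{58}$ ($f = - \frac{3}{-65 + 7} = - \frac{3}{-58} = \left(-3\right) \left(- \frac{1}{58}\right) = \frac{3}{58} \approx 0.051724$)
$p = - \frac{1413}{70}$ ($p = -24 + 3 \cdot \frac{89}{70} = -24 + \frac{267}{70} = - \frac{1413}{70} \approx -20.186$)
$\sqrt{p + f} = \sqrt{- \frac{1413}{70} + \frac{3}{58}} = \sqrt{- \frac{20436}{1015}} = \frac{2 i \sqrt{5185635}}{1015}$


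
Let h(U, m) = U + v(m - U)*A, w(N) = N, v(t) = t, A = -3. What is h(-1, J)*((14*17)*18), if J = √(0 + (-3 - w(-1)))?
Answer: -17136 - 12852*I*√2 ≈ -17136.0 - 18175.0*I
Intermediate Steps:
J = I*√2 (J = √(0 + (-3 - 1*(-1))) = √(0 + (-3 + 1)) = √(0 - 2) = √(-2) = I*√2 ≈ 1.4142*I)
h(U, m) = -3*m + 4*U (h(U, m) = U + (m - U)*(-3) = U + (-3*m + 3*U) = -3*m + 4*U)
h(-1, J)*((14*17)*18) = (-3*I*√2 + 4*(-1))*((14*17)*18) = (-3*I*√2 - 4)*(238*18) = (-4 - 3*I*√2)*4284 = -17136 - 12852*I*√2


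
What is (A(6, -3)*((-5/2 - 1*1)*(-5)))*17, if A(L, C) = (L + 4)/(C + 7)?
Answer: 2975/4 ≈ 743.75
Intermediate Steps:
A(L, C) = (4 + L)/(7 + C)
(A(6, -3)*((-5/2 - 1*1)*(-5)))*17 = (((4 + 6)/(7 - 3))*((-5/2 - 1*1)*(-5)))*17 = ((10/4)*((-5*½ - 1)*(-5)))*17 = (((¼)*10)*((-5/2 - 1)*(-5)))*17 = (5*(-7/2*(-5))/2)*17 = ((5/2)*(35/2))*17 = (175/4)*17 = 2975/4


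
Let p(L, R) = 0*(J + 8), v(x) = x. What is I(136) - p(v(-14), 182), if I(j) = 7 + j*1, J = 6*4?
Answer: 143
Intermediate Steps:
J = 24
I(j) = 7 + j
p(L, R) = 0 (p(L, R) = 0*(24 + 8) = 0*32 = 0)
I(136) - p(v(-14), 182) = (7 + 136) - 1*0 = 143 + 0 = 143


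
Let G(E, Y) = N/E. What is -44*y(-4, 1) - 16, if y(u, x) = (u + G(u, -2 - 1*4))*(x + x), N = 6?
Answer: 468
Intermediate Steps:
G(E, Y) = 6/E
y(u, x) = 2*x*(u + 6/u) (y(u, x) = (u + 6/u)*(x + x) = (u + 6/u)*(2*x) = 2*x*(u + 6/u))
-44*y(-4, 1) - 16 = -88*(6 + (-4)²)/(-4) - 16 = -88*(-1)*(6 + 16)/4 - 16 = -88*(-1)*22/4 - 16 = -44*(-11) - 16 = 484 - 16 = 468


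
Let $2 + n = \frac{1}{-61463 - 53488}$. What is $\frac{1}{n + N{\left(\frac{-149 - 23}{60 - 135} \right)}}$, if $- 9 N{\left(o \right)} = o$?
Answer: $- \frac{25863975}{58318699} \approx -0.44349$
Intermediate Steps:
$N{\left(o \right)} = - \frac{o}{9}$
$n = - \frac{229903}{114951}$ ($n = -2 + \frac{1}{-61463 - 53488} = -2 + \frac{1}{-114951} = -2 - \frac{1}{114951} = - \frac{229903}{114951} \approx -2.0$)
$\frac{1}{n + N{\left(\frac{-149 - 23}{60 - 135} \right)}} = \frac{1}{- \frac{229903}{114951} - \frac{\left(-149 - 23\right) \frac{1}{60 - 135}}{9}} = \frac{1}{- \frac{229903}{114951} - \frac{\left(-172\right) \frac{1}{-75}}{9}} = \frac{1}{- \frac{229903}{114951} - \frac{\left(-172\right) \left(- \frac{1}{75}\right)}{9}} = \frac{1}{- \frac{229903}{114951} - \frac{172}{675}} = \frac{1}{- \frac{58318699}{25863975}} = - \frac{25863975}{58318699}$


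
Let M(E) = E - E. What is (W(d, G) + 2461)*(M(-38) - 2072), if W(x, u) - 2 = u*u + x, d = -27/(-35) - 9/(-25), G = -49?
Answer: -252013808/25 ≈ -1.0081e+7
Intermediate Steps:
M(E) = 0
d = 198/175 (d = -27*(-1/35) - 9*(-1/25) = 27/35 + 9/25 = 198/175 ≈ 1.1314)
W(x, u) = 2 + x + u² (W(x, u) = 2 + (u*u + x) = 2 + (u² + x) = 2 + (x + u²) = 2 + x + u²)
(W(d, G) + 2461)*(M(-38) - 2072) = ((2 + 198/175 + (-49)²) + 2461)*(0 - 2072) = ((2 + 198/175 + 2401) + 2461)*(-2072) = (420723/175 + 2461)*(-2072) = (851398/175)*(-2072) = -252013808/25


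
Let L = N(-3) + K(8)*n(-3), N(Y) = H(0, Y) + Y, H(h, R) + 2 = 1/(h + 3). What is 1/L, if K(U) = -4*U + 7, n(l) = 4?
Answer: -3/314 ≈ -0.0095541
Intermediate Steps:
H(h, R) = -2 + 1/(3 + h) (H(h, R) = -2 + 1/(h + 3) = -2 + 1/(3 + h))
N(Y) = -5/3 + Y (N(Y) = (-5 - 2*0)/(3 + 0) + Y = (-5 + 0)/3 + Y = (1/3)*(-5) + Y = -5/3 + Y)
K(U) = 7 - 4*U
L = -314/3 (L = (-5/3 - 3) + (7 - 4*8)*4 = -14/3 + (7 - 32)*4 = -14/3 - 25*4 = -14/3 - 100 = -314/3 ≈ -104.67)
1/L = 1/(-314/3) = -3/314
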